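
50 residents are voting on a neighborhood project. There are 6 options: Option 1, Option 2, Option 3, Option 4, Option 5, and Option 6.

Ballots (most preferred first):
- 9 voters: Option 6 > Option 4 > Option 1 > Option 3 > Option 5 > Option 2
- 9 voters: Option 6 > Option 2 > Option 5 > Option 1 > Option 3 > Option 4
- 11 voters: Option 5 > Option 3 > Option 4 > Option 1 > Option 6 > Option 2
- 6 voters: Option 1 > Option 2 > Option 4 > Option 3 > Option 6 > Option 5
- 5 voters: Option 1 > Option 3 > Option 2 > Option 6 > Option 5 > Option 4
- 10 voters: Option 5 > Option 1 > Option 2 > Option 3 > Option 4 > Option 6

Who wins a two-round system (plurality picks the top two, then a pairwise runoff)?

Option 6

Round 1 first-place votes: Option 1 11, Option 2 0, Option 3 0, Option 4 0, Option 5 21, Option 6 18. Option 5 and Option 6 advance.
Runoff: Option 5 is ranked above Option 6 on 21 ballots, Option 6 above Option 5 on 29.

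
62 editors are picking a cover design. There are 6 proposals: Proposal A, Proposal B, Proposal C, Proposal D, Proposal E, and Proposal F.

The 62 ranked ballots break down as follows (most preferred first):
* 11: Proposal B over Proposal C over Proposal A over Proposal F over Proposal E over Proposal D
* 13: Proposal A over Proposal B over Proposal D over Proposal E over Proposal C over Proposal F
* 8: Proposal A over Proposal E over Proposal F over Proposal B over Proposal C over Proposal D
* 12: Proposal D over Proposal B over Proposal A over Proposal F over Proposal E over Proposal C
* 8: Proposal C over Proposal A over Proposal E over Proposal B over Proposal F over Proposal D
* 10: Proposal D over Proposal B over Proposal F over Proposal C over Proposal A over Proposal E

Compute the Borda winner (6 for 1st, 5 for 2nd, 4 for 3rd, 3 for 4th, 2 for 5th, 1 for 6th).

Proposal B

Proposal A: 11×4 + 13×6 + 8×6 + 12×4 + 8×5 + 10×2 = 278
Proposal B: 11×6 + 13×5 + 8×3 + 12×5 + 8×3 + 10×5 = 289
Proposal C: 11×5 + 13×2 + 8×2 + 12×1 + 8×6 + 10×3 = 187
Proposal D: 11×1 + 13×4 + 8×1 + 12×6 + 8×1 + 10×6 = 211
Proposal E: 11×2 + 13×3 + 8×5 + 12×2 + 8×4 + 10×1 = 167
Proposal F: 11×3 + 13×1 + 8×4 + 12×3 + 8×2 + 10×4 = 170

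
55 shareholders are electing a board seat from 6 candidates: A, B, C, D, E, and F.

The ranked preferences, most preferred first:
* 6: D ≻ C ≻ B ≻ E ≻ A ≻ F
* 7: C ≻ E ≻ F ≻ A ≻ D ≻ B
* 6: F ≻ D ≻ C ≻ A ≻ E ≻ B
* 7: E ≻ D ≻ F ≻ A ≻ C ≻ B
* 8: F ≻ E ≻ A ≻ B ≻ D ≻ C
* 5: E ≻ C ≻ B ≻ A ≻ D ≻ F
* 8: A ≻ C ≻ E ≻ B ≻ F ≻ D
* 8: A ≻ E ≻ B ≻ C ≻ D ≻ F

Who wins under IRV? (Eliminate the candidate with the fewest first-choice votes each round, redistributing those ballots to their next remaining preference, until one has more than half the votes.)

C

Round 1: A 16, B 0, C 7, D 6, E 12, F 14. B eliminated.
Round 2: A 16, C 7, D 6, E 12, F 14. D eliminated.
Round 3: A 16, C 13, E 12, F 14. E eliminated.
Round 4: A 16, C 18, F 21. A eliminated.
Round 5: C 34, F 21. C has a majority (≥28).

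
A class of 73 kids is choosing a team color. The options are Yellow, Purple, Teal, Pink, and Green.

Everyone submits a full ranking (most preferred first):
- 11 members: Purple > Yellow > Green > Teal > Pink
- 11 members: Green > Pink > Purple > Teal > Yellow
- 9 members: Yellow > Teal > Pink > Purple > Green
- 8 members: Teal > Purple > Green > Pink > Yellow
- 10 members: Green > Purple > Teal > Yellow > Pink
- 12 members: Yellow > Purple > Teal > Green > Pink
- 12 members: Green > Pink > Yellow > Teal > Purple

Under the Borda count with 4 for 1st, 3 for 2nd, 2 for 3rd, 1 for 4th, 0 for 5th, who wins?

Green

Yellow: 11×3 + 11×0 + 9×4 + 8×0 + 10×1 + 12×4 + 12×2 = 151
Purple: 11×4 + 11×2 + 9×1 + 8×3 + 10×3 + 12×3 + 12×0 = 165
Teal: 11×1 + 11×1 + 9×3 + 8×4 + 10×2 + 12×2 + 12×1 = 137
Pink: 11×0 + 11×3 + 9×2 + 8×1 + 10×0 + 12×0 + 12×3 = 95
Green: 11×2 + 11×4 + 9×0 + 8×2 + 10×4 + 12×1 + 12×4 = 182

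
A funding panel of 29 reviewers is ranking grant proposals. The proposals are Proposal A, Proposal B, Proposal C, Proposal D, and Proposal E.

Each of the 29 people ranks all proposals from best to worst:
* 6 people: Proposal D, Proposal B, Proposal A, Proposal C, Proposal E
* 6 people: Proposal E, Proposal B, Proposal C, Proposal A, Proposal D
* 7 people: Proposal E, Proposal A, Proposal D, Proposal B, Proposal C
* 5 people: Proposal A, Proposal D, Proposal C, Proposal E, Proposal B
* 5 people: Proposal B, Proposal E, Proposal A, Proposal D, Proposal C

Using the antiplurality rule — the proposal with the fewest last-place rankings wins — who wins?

Last-place votes: Proposal A 0, Proposal B 5, Proposal C 12, Proposal D 6, Proposal E 6.

Proposal A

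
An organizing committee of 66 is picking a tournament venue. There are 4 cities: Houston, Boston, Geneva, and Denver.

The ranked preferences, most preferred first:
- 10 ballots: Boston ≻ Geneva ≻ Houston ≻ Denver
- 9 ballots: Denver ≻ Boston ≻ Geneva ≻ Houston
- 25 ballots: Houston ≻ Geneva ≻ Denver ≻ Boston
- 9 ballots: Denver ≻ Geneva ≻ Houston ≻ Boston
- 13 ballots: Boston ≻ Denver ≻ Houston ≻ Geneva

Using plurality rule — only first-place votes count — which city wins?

First-place votes: Houston 25, Boston 23, Geneva 0, Denver 18.

Houston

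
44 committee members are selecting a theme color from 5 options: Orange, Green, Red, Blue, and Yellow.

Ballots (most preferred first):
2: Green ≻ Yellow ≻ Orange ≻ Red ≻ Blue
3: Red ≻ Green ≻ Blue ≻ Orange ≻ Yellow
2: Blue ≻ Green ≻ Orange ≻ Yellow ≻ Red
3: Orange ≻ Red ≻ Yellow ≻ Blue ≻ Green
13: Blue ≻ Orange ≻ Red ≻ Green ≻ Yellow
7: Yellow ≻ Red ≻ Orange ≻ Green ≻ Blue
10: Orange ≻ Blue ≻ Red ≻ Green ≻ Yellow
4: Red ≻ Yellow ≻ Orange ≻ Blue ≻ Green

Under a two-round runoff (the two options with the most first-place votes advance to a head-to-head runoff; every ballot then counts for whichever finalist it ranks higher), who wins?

Orange

Round 1 first-place votes: Orange 13, Green 2, Red 7, Blue 15, Yellow 7. Blue and Orange advance.
Runoff: Blue is ranked above Orange on 18 ballots, Orange above Blue on 26.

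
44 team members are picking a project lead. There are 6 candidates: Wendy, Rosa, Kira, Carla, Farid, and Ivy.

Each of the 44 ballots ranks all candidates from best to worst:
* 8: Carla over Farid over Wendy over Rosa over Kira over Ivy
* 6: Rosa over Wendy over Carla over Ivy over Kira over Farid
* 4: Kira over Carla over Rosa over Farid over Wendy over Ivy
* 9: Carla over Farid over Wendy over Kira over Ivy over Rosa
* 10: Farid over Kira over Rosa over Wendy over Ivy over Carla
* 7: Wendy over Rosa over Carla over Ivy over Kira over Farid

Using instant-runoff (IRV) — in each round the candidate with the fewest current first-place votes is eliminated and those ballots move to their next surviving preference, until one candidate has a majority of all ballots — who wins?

Wendy

Round 1: Wendy 7, Rosa 6, Kira 4, Carla 17, Farid 10, Ivy 0. Ivy eliminated.
Round 2: Wendy 7, Rosa 6, Kira 4, Carla 17, Farid 10. Kira eliminated.
Round 3: Wendy 7, Rosa 6, Carla 21, Farid 10. Rosa eliminated.
Round 4: Wendy 13, Carla 21, Farid 10. Farid eliminated.
Round 5: Wendy 23, Carla 21. Wendy has a majority (≥23).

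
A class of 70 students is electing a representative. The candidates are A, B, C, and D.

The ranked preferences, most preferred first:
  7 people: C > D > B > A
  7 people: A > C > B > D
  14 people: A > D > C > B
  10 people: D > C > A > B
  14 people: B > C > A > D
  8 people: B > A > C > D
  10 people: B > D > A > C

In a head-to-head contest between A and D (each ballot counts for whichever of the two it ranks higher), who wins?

A is ranked above D on 43 ballots; D above A on 27.

A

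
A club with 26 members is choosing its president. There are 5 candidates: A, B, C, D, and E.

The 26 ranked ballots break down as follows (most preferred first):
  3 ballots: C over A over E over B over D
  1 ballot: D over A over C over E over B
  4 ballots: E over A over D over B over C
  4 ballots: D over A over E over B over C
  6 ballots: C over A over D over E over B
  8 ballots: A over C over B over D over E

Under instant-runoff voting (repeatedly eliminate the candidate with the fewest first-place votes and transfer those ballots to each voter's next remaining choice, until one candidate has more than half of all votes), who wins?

Round 1: A 8, B 0, C 9, D 5, E 4. B eliminated.
Round 2: A 8, C 9, D 5, E 4. E eliminated.
Round 3: A 12, C 9, D 5. D eliminated.
Round 4: A 17, C 9. A has a majority (≥14).

A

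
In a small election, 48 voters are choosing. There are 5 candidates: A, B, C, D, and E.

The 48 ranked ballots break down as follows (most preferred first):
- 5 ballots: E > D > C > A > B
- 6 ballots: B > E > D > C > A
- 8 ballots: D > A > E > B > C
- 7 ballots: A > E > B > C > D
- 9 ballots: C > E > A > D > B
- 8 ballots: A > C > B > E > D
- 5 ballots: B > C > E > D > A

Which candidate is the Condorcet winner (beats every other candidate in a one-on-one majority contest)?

E

E vs A: 25–23
E vs B: 29–19
E vs C: 26–22
E vs D: 40–8
E beats every other candidate.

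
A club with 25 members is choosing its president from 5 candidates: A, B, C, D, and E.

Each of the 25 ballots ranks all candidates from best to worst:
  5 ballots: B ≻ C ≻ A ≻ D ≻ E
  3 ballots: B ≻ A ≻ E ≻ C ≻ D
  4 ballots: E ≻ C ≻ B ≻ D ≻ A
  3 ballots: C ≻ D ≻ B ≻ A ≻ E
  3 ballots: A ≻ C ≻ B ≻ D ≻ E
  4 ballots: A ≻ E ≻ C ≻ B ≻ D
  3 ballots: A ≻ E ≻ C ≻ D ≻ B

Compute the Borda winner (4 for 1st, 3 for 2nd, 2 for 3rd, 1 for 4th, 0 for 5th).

A: 5×2 + 3×3 + 4×0 + 3×1 + 3×4 + 4×4 + 3×4 = 62
B: 5×4 + 3×4 + 4×2 + 3×2 + 3×2 + 4×1 + 3×0 = 56
C: 5×3 + 3×1 + 4×3 + 3×4 + 3×3 + 4×2 + 3×2 = 65
D: 5×1 + 3×0 + 4×1 + 3×3 + 3×1 + 4×0 + 3×1 = 24
E: 5×0 + 3×2 + 4×4 + 3×0 + 3×0 + 4×3 + 3×3 = 43

C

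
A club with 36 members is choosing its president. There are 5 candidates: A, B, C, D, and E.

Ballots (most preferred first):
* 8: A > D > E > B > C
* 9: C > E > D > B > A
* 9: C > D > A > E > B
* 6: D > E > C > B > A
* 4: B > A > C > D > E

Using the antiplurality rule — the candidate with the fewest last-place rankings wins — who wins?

D

Last-place votes: A 15, B 9, C 8, D 0, E 4.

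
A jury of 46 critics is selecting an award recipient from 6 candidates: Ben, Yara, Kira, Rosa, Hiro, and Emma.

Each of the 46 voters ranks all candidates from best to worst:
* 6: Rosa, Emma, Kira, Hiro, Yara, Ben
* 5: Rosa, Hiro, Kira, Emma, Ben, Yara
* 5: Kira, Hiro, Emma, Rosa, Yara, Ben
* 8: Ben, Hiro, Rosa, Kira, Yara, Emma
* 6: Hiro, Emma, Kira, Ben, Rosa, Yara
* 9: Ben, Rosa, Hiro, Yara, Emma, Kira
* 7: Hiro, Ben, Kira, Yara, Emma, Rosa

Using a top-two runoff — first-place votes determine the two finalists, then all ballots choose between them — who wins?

Hiro

Round 1 first-place votes: Ben 17, Yara 0, Kira 5, Rosa 11, Hiro 13, Emma 0. Ben and Hiro advance.
Runoff: Ben is ranked above Hiro on 17 ballots, Hiro above Ben on 29.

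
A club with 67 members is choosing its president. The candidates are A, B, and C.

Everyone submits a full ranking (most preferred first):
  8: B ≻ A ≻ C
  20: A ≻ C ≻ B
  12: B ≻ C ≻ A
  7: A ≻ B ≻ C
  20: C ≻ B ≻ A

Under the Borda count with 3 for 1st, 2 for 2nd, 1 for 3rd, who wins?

A: 8×2 + 20×3 + 12×1 + 7×3 + 20×1 = 129
B: 8×3 + 20×1 + 12×3 + 7×2 + 20×2 = 134
C: 8×1 + 20×2 + 12×2 + 7×1 + 20×3 = 139

C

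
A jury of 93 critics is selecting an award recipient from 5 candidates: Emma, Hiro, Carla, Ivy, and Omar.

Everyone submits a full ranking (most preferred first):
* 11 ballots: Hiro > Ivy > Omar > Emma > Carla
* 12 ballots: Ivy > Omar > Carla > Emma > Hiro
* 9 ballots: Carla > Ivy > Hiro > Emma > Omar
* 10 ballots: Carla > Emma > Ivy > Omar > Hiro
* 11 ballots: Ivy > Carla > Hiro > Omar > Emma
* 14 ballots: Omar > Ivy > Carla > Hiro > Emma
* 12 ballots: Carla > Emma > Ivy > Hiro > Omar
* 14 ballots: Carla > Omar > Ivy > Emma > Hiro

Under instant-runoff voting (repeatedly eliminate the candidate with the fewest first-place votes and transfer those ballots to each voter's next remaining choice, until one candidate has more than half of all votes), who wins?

Round 1: Emma 0, Hiro 11, Carla 45, Ivy 23, Omar 14. Emma eliminated.
Round 2: Hiro 11, Carla 45, Ivy 23, Omar 14. Hiro eliminated.
Round 3: Carla 45, Ivy 34, Omar 14. Omar eliminated.
Round 4: Carla 45, Ivy 48. Ivy has a majority (≥47).

Ivy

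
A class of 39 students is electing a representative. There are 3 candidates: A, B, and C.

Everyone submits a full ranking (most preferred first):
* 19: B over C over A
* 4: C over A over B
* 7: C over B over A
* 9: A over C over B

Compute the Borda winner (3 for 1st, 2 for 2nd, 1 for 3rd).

C

A: 19×1 + 4×2 + 7×1 + 9×3 = 61
B: 19×3 + 4×1 + 7×2 + 9×1 = 84
C: 19×2 + 4×3 + 7×3 + 9×2 = 89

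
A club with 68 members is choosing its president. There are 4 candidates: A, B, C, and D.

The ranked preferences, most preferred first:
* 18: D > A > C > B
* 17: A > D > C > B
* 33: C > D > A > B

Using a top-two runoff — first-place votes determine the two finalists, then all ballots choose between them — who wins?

D

Round 1 first-place votes: A 17, B 0, C 33, D 18. C and D advance.
Runoff: C is ranked above D on 33 ballots, D above C on 35.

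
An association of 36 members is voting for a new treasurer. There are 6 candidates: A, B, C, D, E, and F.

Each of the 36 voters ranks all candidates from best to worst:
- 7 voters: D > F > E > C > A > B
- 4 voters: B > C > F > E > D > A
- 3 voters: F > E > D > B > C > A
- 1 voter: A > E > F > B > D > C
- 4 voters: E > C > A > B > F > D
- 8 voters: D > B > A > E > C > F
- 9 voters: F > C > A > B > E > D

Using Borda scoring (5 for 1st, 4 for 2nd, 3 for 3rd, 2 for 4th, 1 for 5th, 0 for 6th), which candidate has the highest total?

A: 7×1 + 4×0 + 3×0 + 1×5 + 4×3 + 8×3 + 9×3 = 75
B: 7×0 + 4×5 + 3×2 + 1×2 + 4×2 + 8×4 + 9×2 = 86
C: 7×2 + 4×4 + 3×1 + 1×0 + 4×4 + 8×1 + 9×4 = 93
D: 7×5 + 4×1 + 3×3 + 1×1 + 4×0 + 8×5 + 9×0 = 89
E: 7×3 + 4×2 + 3×4 + 1×4 + 4×5 + 8×2 + 9×1 = 90
F: 7×4 + 4×3 + 3×5 + 1×3 + 4×1 + 8×0 + 9×5 = 107

F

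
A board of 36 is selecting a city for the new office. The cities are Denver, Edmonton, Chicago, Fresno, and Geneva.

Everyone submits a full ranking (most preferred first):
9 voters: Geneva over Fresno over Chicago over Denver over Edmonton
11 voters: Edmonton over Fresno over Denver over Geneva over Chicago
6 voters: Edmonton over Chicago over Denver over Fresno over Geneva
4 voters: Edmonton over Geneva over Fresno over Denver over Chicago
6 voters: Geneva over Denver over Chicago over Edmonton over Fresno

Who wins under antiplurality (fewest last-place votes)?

Last-place votes: Denver 0, Edmonton 9, Chicago 15, Fresno 6, Geneva 6.

Denver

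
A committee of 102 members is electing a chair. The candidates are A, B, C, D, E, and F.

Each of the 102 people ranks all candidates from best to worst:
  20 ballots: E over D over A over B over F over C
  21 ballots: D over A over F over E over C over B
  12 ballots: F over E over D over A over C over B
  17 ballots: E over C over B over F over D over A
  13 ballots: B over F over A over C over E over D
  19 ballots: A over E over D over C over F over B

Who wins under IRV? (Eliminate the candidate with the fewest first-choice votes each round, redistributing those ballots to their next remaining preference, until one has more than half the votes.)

Round 1: A 19, B 13, C 0, D 21, E 37, F 12. C eliminated.
Round 2: A 19, B 13, D 21, E 37, F 12. F eliminated.
Round 3: A 19, B 13, D 21, E 49. B eliminated.
Round 4: A 32, D 21, E 49. D eliminated.
Round 5: A 53, E 49. A has a majority (≥52).

A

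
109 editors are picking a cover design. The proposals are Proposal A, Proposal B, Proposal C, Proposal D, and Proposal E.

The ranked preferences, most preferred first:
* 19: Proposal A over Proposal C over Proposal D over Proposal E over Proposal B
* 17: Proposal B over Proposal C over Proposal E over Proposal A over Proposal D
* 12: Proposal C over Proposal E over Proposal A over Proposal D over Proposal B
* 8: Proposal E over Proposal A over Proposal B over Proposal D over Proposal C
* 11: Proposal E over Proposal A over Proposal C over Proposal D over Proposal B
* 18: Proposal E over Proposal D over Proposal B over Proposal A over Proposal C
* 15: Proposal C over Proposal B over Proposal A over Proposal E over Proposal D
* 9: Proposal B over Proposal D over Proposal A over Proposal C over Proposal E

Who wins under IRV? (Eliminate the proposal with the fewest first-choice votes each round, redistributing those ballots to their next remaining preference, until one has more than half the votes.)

Proposal C

Round 1: Proposal A 19, Proposal B 26, Proposal C 27, Proposal D 0, Proposal E 37. Proposal D eliminated.
Round 2: Proposal A 19, Proposal B 26, Proposal C 27, Proposal E 37. Proposal A eliminated.
Round 3: Proposal B 26, Proposal C 46, Proposal E 37. Proposal B eliminated.
Round 4: Proposal C 72, Proposal E 37. Proposal C has a majority (≥55).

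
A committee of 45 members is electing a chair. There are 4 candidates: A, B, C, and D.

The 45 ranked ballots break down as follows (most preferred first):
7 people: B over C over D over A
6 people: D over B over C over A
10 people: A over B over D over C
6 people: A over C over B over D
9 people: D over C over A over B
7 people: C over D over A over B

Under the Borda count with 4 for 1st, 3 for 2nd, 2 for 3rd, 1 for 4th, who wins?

A: 7×1 + 6×1 + 10×4 + 6×4 + 9×2 + 7×2 = 109
B: 7×4 + 6×3 + 10×3 + 6×2 + 9×1 + 7×1 = 104
C: 7×3 + 6×2 + 10×1 + 6×3 + 9×3 + 7×4 = 116
D: 7×2 + 6×4 + 10×2 + 6×1 + 9×4 + 7×3 = 121

D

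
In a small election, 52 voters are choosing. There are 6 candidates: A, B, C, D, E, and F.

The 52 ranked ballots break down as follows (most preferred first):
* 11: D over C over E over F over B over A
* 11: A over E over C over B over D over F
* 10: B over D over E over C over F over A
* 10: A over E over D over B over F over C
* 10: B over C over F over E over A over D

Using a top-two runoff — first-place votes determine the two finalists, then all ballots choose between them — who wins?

B

Round 1 first-place votes: A 21, B 20, C 0, D 11, E 0, F 0. A and B advance.
Runoff: A is ranked above B on 21 ballots, B above A on 31.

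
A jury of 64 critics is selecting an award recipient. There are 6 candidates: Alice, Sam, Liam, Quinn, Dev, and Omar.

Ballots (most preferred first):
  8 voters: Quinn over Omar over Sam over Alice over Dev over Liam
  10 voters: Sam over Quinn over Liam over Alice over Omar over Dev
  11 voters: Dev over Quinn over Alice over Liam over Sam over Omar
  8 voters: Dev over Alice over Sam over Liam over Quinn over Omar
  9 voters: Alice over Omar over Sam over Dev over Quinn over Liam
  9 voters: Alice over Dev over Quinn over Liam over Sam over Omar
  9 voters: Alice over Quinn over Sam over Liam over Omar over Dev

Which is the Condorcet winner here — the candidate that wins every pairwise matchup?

Alice

Alice vs Sam: 46–18
Alice vs Liam: 54–10
Alice vs Quinn: 35–29
Alice vs Dev: 45–19
Alice vs Omar: 56–8
Alice beats every other candidate.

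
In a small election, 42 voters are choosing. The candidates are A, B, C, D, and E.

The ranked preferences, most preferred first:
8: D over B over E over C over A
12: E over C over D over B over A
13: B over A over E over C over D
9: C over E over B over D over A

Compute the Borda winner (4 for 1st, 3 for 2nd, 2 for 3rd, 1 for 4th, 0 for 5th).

A: 8×0 + 12×0 + 13×3 + 9×0 = 39
B: 8×3 + 12×1 + 13×4 + 9×2 = 106
C: 8×1 + 12×3 + 13×1 + 9×4 = 93
D: 8×4 + 12×2 + 13×0 + 9×1 = 65
E: 8×2 + 12×4 + 13×2 + 9×3 = 117

E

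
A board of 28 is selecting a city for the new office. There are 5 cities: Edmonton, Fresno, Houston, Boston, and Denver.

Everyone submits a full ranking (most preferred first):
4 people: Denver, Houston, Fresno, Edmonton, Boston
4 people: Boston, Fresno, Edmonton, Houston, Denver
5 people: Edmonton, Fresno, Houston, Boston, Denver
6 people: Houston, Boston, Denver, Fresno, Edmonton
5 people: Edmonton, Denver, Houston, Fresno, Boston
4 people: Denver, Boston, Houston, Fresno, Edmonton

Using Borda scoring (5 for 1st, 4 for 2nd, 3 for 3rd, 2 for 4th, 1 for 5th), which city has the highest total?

Houston

Edmonton: 4×2 + 4×3 + 5×5 + 6×1 + 5×5 + 4×1 = 80
Fresno: 4×3 + 4×4 + 5×4 + 6×2 + 5×2 + 4×2 = 78
Houston: 4×4 + 4×2 + 5×3 + 6×5 + 5×3 + 4×3 = 96
Boston: 4×1 + 4×5 + 5×2 + 6×4 + 5×1 + 4×4 = 79
Denver: 4×5 + 4×1 + 5×1 + 6×3 + 5×4 + 4×5 = 87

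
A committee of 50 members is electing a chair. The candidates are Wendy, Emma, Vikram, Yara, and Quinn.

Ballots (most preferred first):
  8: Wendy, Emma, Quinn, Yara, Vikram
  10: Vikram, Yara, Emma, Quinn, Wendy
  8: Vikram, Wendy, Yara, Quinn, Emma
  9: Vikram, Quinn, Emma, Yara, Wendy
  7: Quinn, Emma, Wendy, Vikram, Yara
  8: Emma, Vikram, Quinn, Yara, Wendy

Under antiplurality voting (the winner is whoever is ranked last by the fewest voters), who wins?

Last-place votes: Wendy 27, Emma 8, Vikram 8, Yara 7, Quinn 0.

Quinn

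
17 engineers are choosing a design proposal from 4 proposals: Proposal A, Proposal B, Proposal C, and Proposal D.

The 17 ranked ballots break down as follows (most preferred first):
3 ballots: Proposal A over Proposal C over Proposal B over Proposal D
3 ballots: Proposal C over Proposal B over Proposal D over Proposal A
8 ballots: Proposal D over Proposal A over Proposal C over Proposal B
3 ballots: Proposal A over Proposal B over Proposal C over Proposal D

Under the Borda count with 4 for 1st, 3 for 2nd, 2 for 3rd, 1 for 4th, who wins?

Proposal A

Proposal A: 3×4 + 3×1 + 8×3 + 3×4 = 51
Proposal B: 3×2 + 3×3 + 8×1 + 3×3 = 32
Proposal C: 3×3 + 3×4 + 8×2 + 3×2 = 43
Proposal D: 3×1 + 3×2 + 8×4 + 3×1 = 44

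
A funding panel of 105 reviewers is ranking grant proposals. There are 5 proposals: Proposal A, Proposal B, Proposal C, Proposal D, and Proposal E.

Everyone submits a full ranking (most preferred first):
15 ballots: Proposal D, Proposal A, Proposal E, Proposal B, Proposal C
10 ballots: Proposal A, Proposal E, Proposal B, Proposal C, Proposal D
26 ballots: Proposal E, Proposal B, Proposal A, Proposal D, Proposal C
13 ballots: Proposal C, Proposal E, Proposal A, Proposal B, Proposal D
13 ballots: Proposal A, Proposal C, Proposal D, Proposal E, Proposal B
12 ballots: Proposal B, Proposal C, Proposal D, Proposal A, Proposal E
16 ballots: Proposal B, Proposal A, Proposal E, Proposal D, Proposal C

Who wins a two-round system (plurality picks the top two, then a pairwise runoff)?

Round 1 first-place votes: Proposal A 23, Proposal B 28, Proposal C 13, Proposal D 15, Proposal E 26. Proposal B and Proposal E advance.
Runoff: Proposal B is ranked above Proposal E on 28 ballots, Proposal E above Proposal B on 77.

Proposal E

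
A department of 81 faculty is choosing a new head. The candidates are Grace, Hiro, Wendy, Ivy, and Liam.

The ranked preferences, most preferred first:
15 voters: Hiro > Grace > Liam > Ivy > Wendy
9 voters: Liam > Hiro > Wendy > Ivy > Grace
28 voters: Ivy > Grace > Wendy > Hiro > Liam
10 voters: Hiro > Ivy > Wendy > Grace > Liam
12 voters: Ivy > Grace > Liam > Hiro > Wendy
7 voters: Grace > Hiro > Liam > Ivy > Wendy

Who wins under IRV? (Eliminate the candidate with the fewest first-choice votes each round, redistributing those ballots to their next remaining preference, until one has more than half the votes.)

Round 1: Grace 7, Hiro 25, Wendy 0, Ivy 40, Liam 9. Wendy eliminated.
Round 2: Grace 7, Hiro 25, Ivy 40, Liam 9. Grace eliminated.
Round 3: Hiro 32, Ivy 40, Liam 9. Liam eliminated.
Round 4: Hiro 41, Ivy 40. Hiro has a majority (≥41).

Hiro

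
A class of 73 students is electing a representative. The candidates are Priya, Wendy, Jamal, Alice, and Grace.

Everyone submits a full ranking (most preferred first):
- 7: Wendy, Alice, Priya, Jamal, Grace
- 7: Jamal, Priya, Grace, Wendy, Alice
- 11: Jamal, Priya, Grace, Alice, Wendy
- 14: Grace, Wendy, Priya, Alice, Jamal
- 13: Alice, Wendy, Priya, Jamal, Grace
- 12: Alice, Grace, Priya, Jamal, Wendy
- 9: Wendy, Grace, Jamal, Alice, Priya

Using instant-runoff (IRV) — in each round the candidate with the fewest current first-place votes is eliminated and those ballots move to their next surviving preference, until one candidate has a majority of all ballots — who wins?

Round 1: Priya 0, Wendy 16, Jamal 18, Alice 25, Grace 14. Priya eliminated.
Round 2: Wendy 16, Jamal 18, Alice 25, Grace 14. Grace eliminated.
Round 3: Wendy 30, Jamal 18, Alice 25. Jamal eliminated.
Round 4: Wendy 37, Alice 36. Wendy has a majority (≥37).

Wendy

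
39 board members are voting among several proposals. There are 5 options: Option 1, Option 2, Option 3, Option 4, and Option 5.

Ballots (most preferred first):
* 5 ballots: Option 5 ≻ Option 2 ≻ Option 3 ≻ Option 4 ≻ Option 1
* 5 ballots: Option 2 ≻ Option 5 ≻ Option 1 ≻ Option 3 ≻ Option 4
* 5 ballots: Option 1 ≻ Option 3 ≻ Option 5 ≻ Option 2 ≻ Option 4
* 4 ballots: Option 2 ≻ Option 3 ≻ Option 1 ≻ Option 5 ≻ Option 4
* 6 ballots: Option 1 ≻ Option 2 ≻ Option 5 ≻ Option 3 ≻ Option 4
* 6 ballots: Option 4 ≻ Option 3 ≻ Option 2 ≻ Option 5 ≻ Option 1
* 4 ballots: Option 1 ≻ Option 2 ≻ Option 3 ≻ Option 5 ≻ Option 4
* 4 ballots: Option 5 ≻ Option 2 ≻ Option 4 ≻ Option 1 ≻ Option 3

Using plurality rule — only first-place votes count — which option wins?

Option 1

First-place votes: Option 1 15, Option 2 9, Option 3 0, Option 4 6, Option 5 9.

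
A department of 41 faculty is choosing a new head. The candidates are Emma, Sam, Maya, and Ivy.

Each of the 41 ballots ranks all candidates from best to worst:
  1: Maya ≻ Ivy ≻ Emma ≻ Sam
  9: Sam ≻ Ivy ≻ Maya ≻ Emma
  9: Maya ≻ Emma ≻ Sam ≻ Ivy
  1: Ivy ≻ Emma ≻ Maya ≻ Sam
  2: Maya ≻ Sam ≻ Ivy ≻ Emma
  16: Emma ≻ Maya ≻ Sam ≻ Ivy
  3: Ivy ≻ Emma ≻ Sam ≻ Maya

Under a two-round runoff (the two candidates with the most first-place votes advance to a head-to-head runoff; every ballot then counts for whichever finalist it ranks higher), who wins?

Maya

Round 1 first-place votes: Emma 16, Sam 9, Maya 12, Ivy 4. Emma and Maya advance.
Runoff: Emma is ranked above Maya on 20 ballots, Maya above Emma on 21.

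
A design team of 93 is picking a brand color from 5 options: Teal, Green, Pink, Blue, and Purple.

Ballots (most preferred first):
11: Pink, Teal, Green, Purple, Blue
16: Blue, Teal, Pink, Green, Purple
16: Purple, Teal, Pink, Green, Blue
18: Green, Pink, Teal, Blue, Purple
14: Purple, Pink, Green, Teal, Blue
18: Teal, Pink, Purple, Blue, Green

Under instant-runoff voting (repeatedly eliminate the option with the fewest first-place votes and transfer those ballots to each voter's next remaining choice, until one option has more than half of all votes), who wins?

Teal

Round 1: Teal 18, Green 18, Pink 11, Blue 16, Purple 30. Pink eliminated.
Round 2: Teal 29, Green 18, Blue 16, Purple 30. Blue eliminated.
Round 3: Teal 45, Green 18, Purple 30. Green eliminated.
Round 4: Teal 63, Purple 30. Teal has a majority (≥47).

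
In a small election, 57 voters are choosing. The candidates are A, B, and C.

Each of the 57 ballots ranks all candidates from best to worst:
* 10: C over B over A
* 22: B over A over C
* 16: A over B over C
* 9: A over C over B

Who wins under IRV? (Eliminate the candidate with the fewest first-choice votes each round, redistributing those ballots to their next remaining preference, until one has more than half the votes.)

B

Round 1: A 25, B 22, C 10. C eliminated.
Round 2: A 25, B 32. B has a majority (≥29).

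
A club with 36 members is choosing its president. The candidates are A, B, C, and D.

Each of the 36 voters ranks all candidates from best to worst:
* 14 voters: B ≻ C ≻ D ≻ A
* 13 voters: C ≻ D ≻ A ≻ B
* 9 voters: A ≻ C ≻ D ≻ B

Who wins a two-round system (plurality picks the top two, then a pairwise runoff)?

Round 1 first-place votes: A 9, B 14, C 13, D 0. B and C advance.
Runoff: B is ranked above C on 14 ballots, C above B on 22.

C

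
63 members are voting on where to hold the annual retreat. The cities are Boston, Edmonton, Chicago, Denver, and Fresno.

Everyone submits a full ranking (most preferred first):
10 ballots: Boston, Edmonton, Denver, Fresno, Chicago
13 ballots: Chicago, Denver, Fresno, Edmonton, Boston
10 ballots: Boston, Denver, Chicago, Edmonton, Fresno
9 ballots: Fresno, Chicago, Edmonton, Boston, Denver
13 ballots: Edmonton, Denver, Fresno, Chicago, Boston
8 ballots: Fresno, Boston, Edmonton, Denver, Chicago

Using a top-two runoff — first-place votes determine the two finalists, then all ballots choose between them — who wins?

Round 1 first-place votes: Boston 20, Edmonton 13, Chicago 13, Denver 0, Fresno 17. Boston and Fresno advance.
Runoff: Boston is ranked above Fresno on 20 ballots, Fresno above Boston on 43.

Fresno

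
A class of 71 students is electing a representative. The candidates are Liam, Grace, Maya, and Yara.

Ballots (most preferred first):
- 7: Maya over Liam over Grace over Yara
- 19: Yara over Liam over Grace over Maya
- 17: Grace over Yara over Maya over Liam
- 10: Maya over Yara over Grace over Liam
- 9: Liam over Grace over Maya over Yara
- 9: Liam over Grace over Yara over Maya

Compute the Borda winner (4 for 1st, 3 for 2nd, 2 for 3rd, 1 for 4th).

Grace

Liam: 7×3 + 19×3 + 17×1 + 10×1 + 9×4 + 9×4 = 177
Grace: 7×2 + 19×2 + 17×4 + 10×2 + 9×3 + 9×3 = 194
Maya: 7×4 + 19×1 + 17×2 + 10×4 + 9×2 + 9×1 = 148
Yara: 7×1 + 19×4 + 17×3 + 10×3 + 9×1 + 9×2 = 191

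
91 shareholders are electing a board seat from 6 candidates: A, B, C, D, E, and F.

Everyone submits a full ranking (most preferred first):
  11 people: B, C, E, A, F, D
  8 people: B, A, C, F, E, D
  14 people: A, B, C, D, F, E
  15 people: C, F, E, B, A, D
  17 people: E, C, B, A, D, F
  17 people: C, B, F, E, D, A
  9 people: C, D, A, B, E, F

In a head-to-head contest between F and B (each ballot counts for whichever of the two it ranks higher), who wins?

F is ranked above B on 15 ballots; B above F on 76.

B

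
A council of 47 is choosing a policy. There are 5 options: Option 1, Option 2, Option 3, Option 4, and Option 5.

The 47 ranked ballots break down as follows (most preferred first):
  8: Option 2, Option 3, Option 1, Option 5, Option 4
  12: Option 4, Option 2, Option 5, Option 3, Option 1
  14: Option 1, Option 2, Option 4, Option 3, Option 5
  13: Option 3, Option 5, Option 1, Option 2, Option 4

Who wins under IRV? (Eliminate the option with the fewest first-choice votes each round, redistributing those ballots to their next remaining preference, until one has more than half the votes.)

Round 1: Option 1 14, Option 2 8, Option 3 13, Option 4 12, Option 5 0. Option 5 eliminated.
Round 2: Option 1 14, Option 2 8, Option 3 13, Option 4 12. Option 2 eliminated.
Round 3: Option 1 14, Option 3 21, Option 4 12. Option 4 eliminated.
Round 4: Option 1 14, Option 3 33. Option 3 has a majority (≥24).

Option 3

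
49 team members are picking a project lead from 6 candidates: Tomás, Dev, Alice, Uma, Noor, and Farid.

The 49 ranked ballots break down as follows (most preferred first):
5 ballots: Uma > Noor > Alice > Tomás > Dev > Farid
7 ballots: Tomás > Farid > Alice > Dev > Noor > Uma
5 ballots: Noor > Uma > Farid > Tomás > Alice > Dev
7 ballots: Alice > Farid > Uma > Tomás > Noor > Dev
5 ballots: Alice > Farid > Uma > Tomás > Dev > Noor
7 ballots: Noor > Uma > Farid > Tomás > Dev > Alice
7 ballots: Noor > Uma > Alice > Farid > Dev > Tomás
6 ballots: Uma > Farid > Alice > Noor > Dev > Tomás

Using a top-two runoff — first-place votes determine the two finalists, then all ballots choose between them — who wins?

Round 1 first-place votes: Tomás 7, Dev 0, Alice 12, Uma 11, Noor 19, Farid 0. Noor and Alice advance.
Runoff: Noor is ranked above Alice on 24 ballots, Alice above Noor on 25.

Alice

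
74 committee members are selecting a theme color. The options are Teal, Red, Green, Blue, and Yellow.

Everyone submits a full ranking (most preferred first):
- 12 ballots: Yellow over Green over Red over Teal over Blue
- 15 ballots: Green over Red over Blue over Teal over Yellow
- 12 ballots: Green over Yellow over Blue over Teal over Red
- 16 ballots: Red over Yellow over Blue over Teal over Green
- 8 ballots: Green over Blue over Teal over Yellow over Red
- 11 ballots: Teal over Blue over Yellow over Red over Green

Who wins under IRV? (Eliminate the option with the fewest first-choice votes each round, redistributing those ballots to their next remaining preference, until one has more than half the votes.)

Round 1: Teal 11, Red 16, Green 35, Blue 0, Yellow 12. Blue eliminated.
Round 2: Teal 11, Red 16, Green 35, Yellow 12. Teal eliminated.
Round 3: Red 16, Green 35, Yellow 23. Red eliminated.
Round 4: Green 35, Yellow 39. Yellow has a majority (≥38).

Yellow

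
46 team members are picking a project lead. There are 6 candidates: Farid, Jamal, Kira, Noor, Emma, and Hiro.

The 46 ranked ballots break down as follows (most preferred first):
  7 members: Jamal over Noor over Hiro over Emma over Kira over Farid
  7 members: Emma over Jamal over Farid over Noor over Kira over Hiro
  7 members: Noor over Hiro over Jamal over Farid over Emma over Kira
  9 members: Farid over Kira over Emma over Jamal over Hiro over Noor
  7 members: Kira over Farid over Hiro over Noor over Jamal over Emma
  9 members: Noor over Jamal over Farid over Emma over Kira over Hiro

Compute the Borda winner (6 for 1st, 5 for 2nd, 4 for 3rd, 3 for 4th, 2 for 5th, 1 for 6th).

Jamal

Farid: 7×1 + 7×4 + 7×3 + 9×6 + 7×5 + 9×4 = 181
Jamal: 7×6 + 7×5 + 7×4 + 9×3 + 7×2 + 9×5 = 191
Kira: 7×2 + 7×2 + 7×1 + 9×5 + 7×6 + 9×2 = 140
Noor: 7×5 + 7×3 + 7×6 + 9×1 + 7×3 + 9×6 = 182
Emma: 7×3 + 7×6 + 7×2 + 9×4 + 7×1 + 9×3 = 147
Hiro: 7×4 + 7×1 + 7×5 + 9×2 + 7×4 + 9×1 = 125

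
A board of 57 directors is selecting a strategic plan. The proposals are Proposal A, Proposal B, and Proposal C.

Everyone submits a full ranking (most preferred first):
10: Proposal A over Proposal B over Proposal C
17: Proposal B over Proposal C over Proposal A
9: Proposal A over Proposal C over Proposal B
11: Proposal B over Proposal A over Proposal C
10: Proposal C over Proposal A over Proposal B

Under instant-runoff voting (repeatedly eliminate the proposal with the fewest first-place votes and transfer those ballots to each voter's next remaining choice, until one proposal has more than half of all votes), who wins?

Round 1: Proposal A 19, Proposal B 28, Proposal C 10. Proposal C eliminated.
Round 2: Proposal A 29, Proposal B 28. Proposal A has a majority (≥29).

Proposal A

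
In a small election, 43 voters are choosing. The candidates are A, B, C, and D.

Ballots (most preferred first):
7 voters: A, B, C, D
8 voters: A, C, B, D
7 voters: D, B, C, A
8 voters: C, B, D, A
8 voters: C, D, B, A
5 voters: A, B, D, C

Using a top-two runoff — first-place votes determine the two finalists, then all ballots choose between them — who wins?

Round 1 first-place votes: A 20, B 0, C 16, D 7. A and C advance.
Runoff: A is ranked above C on 20 ballots, C above A on 23.

C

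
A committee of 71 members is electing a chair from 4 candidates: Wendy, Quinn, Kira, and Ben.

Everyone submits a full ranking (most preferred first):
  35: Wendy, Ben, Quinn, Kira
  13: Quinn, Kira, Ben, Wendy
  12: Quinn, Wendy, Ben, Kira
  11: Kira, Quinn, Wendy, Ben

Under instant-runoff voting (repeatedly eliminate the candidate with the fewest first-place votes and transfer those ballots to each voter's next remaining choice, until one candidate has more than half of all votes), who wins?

Round 1: Wendy 35, Quinn 25, Kira 11, Ben 0. Ben eliminated.
Round 2: Wendy 35, Quinn 25, Kira 11. Kira eliminated.
Round 3: Wendy 35, Quinn 36. Quinn has a majority (≥36).

Quinn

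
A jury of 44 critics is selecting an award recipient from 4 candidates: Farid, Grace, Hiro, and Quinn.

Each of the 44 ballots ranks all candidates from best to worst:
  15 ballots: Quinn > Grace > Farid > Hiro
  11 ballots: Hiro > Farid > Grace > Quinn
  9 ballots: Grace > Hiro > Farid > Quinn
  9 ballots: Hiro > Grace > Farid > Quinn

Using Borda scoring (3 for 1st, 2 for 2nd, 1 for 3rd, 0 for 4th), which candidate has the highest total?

Farid: 15×1 + 11×2 + 9×1 + 9×1 = 55
Grace: 15×2 + 11×1 + 9×3 + 9×2 = 86
Hiro: 15×0 + 11×3 + 9×2 + 9×3 = 78
Quinn: 15×3 + 11×0 + 9×0 + 9×0 = 45

Grace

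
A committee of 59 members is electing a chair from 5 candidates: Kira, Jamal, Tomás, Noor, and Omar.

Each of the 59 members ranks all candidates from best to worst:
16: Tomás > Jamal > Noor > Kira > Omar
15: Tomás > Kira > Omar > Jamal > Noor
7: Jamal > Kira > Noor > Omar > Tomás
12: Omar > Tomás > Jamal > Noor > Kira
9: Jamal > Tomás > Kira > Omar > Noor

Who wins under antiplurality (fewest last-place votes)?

Last-place votes: Kira 12, Jamal 0, Tomás 7, Noor 24, Omar 16.

Jamal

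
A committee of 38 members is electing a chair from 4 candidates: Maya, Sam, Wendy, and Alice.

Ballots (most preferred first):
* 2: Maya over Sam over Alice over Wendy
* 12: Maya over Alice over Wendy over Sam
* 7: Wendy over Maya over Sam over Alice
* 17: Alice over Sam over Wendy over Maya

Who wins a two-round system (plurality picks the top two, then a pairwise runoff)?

Round 1 first-place votes: Maya 14, Sam 0, Wendy 7, Alice 17. Alice and Maya advance.
Runoff: Alice is ranked above Maya on 17 ballots, Maya above Alice on 21.

Maya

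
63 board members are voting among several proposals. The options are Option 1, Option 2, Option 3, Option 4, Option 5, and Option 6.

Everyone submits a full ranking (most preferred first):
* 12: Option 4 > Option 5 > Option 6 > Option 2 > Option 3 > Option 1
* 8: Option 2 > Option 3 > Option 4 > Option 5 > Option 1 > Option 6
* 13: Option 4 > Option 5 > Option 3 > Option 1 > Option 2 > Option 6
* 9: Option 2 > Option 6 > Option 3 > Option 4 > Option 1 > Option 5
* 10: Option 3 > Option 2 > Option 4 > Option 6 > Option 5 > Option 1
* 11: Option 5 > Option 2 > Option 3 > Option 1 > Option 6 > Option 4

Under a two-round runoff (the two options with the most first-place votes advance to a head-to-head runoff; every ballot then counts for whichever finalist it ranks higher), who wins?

Option 2

Round 1 first-place votes: Option 1 0, Option 2 17, Option 3 10, Option 4 25, Option 5 11, Option 6 0. Option 4 and Option 2 advance.
Runoff: Option 4 is ranked above Option 2 on 25 ballots, Option 2 above Option 4 on 38.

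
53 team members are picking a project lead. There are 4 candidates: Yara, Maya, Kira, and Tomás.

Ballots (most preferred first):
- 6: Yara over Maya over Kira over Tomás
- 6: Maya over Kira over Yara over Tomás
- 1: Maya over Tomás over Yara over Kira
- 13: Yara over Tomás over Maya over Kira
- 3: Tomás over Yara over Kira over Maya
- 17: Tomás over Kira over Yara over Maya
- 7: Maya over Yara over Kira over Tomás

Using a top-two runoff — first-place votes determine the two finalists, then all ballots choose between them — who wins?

Round 1 first-place votes: Yara 19, Maya 14, Kira 0, Tomás 20. Tomás and Yara advance.
Runoff: Tomás is ranked above Yara on 21 ballots, Yara above Tomás on 32.

Yara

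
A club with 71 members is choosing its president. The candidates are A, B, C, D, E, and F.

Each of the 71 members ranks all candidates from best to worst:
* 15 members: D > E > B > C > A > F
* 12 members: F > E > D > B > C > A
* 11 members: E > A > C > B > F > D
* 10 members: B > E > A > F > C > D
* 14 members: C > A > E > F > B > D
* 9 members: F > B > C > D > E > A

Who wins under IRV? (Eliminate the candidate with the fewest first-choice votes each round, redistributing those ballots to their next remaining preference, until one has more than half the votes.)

E

Round 1: A 0, B 10, C 14, D 15, E 11, F 21. A eliminated.
Round 2: B 10, C 14, D 15, E 11, F 21. B eliminated.
Round 3: C 14, D 15, E 21, F 21. C eliminated.
Round 4: D 15, E 35, F 21. D eliminated.
Round 5: E 50, F 21. E has a majority (≥36).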